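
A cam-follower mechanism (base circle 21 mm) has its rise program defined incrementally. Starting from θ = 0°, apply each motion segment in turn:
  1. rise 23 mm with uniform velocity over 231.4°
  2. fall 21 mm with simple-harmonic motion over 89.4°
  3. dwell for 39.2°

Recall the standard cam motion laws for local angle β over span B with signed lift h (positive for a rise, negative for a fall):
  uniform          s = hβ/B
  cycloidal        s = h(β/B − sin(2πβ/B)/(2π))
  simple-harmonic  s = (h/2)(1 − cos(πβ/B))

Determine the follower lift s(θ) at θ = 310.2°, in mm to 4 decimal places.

seg 1 [0°–231.4°] uniform, h=23: full span → s += 23 → s = 23.0000
seg 2 [231.4°–320.8°] simple-harmonic, h=-21: θ=310.2° here. β=78.8, B=89.4. -21/2·(1 − cos(π·0.8814)) = -20.2799 → s = 2.7201

2.7201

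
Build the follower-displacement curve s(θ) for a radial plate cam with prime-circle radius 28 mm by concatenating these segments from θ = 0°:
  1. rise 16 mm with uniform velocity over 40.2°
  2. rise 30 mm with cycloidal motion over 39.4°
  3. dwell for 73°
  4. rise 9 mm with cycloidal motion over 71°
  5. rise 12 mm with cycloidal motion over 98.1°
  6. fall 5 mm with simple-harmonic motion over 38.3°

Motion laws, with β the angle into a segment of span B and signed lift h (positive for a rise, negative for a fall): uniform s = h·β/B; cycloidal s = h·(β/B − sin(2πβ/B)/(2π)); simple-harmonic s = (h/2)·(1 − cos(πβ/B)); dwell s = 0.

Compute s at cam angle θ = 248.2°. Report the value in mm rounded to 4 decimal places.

seg 1 [0°–40.2°] uniform, h=16: full span → s += 16 → s = 16.0000
seg 2 [40.2°–79.6°] cycloidal, h=30: full span → s += 30 → s = 46.0000
seg 3 [79.6°–152.6°] dwell: s stays 46.0000
seg 4 [152.6°–223.6°] cycloidal, h=9: full span → s += 9 → s = 55.0000
seg 5 [223.6°–321.7°] cycloidal, h=12: θ=248.2° here. β=24.6, B=98.1. 12·(0.2508 − sin(2π·0.2508)/(2π)) = 1.0993 → s = 56.0993

56.0993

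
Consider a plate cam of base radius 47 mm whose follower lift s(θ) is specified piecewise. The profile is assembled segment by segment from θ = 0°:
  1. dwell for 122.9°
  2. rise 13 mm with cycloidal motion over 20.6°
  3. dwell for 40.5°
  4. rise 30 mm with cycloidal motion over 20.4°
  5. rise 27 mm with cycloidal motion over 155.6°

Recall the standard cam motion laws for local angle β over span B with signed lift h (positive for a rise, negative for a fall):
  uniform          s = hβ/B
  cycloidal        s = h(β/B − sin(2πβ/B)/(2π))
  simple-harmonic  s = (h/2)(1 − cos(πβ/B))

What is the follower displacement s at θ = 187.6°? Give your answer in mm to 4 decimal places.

seg 1 [0°–122.9°] dwell: s stays 0.0000
seg 2 [122.9°–143.5°] cycloidal, h=13: full span → s += 13 → s = 13.0000
seg 3 [143.5°–184°] dwell: s stays 13.0000
seg 4 [184°–204.4°] cycloidal, h=30: θ=187.6° here. β=3.6, B=20.4. 30·(0.1765 − sin(2π·0.1765)/(2π)) = 1.0200 → s = 14.0200

14.0200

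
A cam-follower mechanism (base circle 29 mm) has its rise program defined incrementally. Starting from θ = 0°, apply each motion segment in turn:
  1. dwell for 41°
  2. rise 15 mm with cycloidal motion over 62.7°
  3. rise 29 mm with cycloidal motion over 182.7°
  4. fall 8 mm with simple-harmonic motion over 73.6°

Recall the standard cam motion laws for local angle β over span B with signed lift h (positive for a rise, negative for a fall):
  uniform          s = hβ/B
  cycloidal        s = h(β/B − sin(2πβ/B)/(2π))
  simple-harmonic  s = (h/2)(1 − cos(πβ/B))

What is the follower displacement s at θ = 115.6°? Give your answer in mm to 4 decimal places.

seg 1 [0°–41°] dwell: s stays 0.0000
seg 2 [41°–103.7°] cycloidal, h=15: full span → s += 15 → s = 15.0000
seg 3 [103.7°–286.4°] cycloidal, h=29: θ=115.6° here. β=11.9, B=182.7. 29·(0.0651 − sin(2π·0.0651)/(2π)) = 0.0523 → s = 15.0523

15.0523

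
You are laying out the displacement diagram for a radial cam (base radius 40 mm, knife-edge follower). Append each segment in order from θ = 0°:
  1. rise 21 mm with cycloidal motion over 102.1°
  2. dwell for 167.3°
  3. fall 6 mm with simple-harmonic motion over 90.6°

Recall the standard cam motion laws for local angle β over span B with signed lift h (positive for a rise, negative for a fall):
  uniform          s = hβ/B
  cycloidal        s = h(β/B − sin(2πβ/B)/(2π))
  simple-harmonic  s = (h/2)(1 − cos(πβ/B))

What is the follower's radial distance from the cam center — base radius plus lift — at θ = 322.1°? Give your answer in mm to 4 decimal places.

seg 1 [0°–102.1°] cycloidal, h=21: full span → s += 21 → s = 21.0000
seg 2 [102.1°–269.4°] dwell: s stays 21.0000
seg 3 [269.4°–360°] simple-harmonic, h=-6: θ=322.1° here. β=52.7, B=90.6. -6/2·(1 − cos(π·0.5817)) = -3.7614 → s = 17.2386
radial distance = base radius + s = 40 + 17.2386 = 57.2386

57.2386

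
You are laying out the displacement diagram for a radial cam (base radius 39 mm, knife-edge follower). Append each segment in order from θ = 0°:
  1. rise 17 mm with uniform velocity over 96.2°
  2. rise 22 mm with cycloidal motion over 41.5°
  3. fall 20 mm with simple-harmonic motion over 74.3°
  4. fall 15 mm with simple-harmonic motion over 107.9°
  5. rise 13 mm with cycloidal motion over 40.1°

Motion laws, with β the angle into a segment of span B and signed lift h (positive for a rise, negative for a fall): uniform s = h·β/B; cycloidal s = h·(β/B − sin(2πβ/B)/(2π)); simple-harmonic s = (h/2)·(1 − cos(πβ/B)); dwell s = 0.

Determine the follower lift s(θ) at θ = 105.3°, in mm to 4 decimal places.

seg 1 [0°–96.2°] uniform, h=17: full span → s += 17 → s = 17.0000
seg 2 [96.2°–137.7°] cycloidal, h=22: θ=105.3° here. β=9.1, B=41.5. 22·(0.2193 − sin(2π·0.2193)/(2π)) = 1.3877 → s = 18.3877

18.3877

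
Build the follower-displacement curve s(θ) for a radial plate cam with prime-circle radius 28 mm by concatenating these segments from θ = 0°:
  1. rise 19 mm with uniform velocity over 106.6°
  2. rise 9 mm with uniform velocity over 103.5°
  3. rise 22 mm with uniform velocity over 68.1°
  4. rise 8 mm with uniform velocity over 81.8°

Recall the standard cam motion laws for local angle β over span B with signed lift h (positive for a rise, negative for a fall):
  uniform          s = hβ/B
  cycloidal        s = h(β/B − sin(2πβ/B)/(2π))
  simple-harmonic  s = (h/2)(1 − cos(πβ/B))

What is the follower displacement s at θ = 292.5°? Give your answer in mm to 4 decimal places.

seg 1 [0°–106.6°] uniform, h=19: full span → s += 19 → s = 19.0000
seg 2 [106.6°–210.1°] uniform, h=9: full span → s += 9 → s = 28.0000
seg 3 [210.1°–278.2°] uniform, h=22: full span → s += 22 → s = 50.0000
seg 4 [278.2°–360°] uniform, h=8: θ=292.5° here. β=14.3, B=81.8. 8·14.3/81.8 = 1.3985 → s = 51.3985

51.3985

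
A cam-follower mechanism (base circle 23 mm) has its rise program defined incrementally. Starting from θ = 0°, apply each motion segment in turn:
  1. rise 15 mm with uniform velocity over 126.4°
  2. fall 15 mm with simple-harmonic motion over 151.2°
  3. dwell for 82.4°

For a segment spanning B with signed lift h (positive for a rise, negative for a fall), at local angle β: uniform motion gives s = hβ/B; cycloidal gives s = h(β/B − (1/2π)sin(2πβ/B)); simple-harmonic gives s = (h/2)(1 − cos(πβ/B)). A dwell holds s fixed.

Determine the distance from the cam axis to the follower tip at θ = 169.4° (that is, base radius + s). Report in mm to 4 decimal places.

seg 1 [0°–126.4°] uniform, h=15: full span → s += 15 → s = 15.0000
seg 2 [126.4°–277.6°] simple-harmonic, h=-15: θ=169.4° here. β=43, B=151.2. -15/2·(1 − cos(π·0.2844)) = -2.7995 → s = 12.2005
radial distance = base radius + s = 23 + 12.2005 = 35.2005

35.2005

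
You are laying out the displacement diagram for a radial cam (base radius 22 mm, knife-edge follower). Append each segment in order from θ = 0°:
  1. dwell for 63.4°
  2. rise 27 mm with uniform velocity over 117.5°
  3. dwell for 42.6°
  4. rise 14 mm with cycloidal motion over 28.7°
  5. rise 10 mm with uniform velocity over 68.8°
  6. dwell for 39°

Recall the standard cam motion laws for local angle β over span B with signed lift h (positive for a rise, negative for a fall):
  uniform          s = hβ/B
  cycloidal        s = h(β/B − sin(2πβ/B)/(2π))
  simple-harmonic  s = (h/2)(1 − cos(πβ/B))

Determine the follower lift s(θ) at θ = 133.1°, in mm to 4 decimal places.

seg 1 [0°–63.4°] dwell: s stays 0.0000
seg 2 [63.4°–180.9°] uniform, h=27: θ=133.1° here. β=69.7, B=117.5. 27·69.7/117.5 = 16.0162 → s = 16.0162

16.0162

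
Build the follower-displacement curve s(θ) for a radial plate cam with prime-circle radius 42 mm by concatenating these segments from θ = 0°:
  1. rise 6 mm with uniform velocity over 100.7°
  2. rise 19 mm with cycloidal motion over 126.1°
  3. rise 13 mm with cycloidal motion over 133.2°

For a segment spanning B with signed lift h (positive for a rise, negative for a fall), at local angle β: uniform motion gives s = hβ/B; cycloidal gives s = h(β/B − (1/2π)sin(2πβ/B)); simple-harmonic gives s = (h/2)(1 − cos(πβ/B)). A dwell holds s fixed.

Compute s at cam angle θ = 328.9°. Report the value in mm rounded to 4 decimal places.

seg 1 [0°–100.7°] uniform, h=6: full span → s += 6 → s = 6.0000
seg 2 [100.7°–226.8°] cycloidal, h=19: full span → s += 19 → s = 25.0000
seg 3 [226.8°–360°] cycloidal, h=13: θ=328.9° here. β=102.1, B=133.2. 13·(0.7665 − sin(2π·0.7665)/(2π)) = 12.0226 → s = 37.0226

37.0226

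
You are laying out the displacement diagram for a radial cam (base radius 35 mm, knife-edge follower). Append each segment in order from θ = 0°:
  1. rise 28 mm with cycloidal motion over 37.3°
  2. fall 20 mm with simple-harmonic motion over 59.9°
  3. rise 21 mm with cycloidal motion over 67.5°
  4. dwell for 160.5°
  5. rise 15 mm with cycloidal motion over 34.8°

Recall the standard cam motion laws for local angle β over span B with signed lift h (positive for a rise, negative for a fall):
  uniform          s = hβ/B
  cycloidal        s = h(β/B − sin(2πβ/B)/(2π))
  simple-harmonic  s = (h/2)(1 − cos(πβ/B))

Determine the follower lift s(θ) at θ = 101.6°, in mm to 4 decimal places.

seg 1 [0°–37.3°] cycloidal, h=28: full span → s += 28 → s = 28.0000
seg 2 [37.3°–97.2°] simple-harmonic, h=-20: full span → s += -20 → s = 8.0000
seg 3 [97.2°–164.7°] cycloidal, h=21: θ=101.6° here. β=4.4, B=67.5. 21·(0.0652 − sin(2π·0.0652)/(2π)) = 0.0380 → s = 8.0380

8.0380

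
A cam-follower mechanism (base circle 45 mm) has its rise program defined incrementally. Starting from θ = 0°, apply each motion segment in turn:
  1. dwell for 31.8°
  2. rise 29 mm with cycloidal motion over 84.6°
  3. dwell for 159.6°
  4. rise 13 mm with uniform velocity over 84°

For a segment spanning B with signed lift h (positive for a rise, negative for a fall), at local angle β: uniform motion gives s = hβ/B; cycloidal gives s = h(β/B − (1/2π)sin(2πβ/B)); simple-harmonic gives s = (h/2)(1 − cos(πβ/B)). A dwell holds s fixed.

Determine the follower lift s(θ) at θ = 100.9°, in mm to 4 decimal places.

seg 1 [0°–31.8°] dwell: s stays 0.0000
seg 2 [31.8°–116.4°] cycloidal, h=29: θ=100.9° here. β=69.1, B=84.6. 29·(0.8168 − sin(2π·0.8168)/(2π)) = 27.9018 → s = 27.9018

27.9018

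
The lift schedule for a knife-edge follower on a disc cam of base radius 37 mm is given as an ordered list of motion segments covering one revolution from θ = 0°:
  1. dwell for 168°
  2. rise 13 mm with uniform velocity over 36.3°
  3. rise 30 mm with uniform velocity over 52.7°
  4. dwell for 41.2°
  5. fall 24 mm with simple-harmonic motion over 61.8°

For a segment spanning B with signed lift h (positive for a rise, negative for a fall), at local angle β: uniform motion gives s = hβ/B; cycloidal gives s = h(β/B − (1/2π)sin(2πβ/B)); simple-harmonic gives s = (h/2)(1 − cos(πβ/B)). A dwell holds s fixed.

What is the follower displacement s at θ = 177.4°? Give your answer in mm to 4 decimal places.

seg 1 [0°–168°] dwell: s stays 0.0000
seg 2 [168°–204.3°] uniform, h=13: θ=177.4° here. β=9.4, B=36.3. 13·9.4/36.3 = 3.3664 → s = 3.3664

3.3664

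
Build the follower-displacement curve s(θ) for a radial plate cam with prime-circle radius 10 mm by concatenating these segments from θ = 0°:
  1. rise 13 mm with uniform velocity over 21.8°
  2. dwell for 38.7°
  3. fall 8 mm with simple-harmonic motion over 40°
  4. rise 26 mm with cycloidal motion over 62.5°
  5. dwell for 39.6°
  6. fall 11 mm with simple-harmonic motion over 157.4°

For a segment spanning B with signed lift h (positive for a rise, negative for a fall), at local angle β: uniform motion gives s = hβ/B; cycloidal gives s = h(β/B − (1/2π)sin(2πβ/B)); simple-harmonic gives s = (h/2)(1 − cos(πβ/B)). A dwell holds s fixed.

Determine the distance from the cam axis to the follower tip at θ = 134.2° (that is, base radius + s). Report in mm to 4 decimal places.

seg 1 [0°–21.8°] uniform, h=13: full span → s += 13 → s = 13.0000
seg 2 [21.8°–60.5°] dwell: s stays 13.0000
seg 3 [60.5°–100.5°] simple-harmonic, h=-8: full span → s += -8 → s = 5.0000
seg 4 [100.5°–163°] cycloidal, h=26: θ=134.2° here. β=33.7, B=62.5. 26·(0.5392 − sin(2π·0.5392)/(2π)) = 15.0281 → s = 20.0281
radial distance = base radius + s = 10 + 20.0281 = 30.0281

30.0281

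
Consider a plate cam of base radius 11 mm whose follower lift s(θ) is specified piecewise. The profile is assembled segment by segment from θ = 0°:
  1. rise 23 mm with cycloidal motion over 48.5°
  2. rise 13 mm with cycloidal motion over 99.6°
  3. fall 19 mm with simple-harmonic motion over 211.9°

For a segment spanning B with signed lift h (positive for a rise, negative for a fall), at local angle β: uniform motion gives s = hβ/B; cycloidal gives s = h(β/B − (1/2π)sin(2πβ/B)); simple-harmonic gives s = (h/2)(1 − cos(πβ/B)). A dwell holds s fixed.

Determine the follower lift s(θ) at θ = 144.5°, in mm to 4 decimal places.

seg 1 [0°–48.5°] cycloidal, h=23: full span → s += 23 → s = 23.0000
seg 2 [48.5°–148.1°] cycloidal, h=13: θ=144.5° here. β=96, B=99.6. 13·(0.9639 − sin(2π·0.9639)/(2π)) = 12.9960 → s = 35.9960

35.9960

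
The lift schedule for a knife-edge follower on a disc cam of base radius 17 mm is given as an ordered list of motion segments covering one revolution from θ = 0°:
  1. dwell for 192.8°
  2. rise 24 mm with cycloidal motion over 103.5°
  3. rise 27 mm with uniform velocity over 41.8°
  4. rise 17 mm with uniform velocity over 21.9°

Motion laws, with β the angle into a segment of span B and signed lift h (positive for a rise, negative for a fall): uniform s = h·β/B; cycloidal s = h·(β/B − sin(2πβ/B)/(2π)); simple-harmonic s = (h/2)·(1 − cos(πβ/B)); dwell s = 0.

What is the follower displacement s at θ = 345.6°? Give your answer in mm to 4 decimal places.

seg 1 [0°–192.8°] dwell: s stays 0.0000
seg 2 [192.8°–296.3°] cycloidal, h=24: full span → s += 24 → s = 24.0000
seg 3 [296.3°–338.1°] uniform, h=27: full span → s += 27 → s = 51.0000
seg 4 [338.1°–360°] uniform, h=17: θ=345.6° here. β=7.5, B=21.9. 17·7.5/21.9 = 5.8219 → s = 56.8219

56.8219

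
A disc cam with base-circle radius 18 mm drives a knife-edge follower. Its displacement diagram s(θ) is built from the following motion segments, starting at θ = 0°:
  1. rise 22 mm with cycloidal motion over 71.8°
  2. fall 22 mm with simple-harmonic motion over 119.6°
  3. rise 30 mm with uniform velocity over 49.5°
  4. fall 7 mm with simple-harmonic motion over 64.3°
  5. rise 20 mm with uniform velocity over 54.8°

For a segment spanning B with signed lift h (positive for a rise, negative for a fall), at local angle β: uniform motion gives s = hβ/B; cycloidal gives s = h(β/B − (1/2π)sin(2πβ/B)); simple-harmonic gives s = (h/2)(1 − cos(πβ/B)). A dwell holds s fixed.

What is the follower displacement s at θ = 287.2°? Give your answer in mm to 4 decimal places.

seg 1 [0°–71.8°] cycloidal, h=22: full span → s += 22 → s = 22.0000
seg 2 [71.8°–191.4°] simple-harmonic, h=-22: full span → s += -22 → s = 0.0000
seg 3 [191.4°–240.9°] uniform, h=30: full span → s += 30 → s = 30.0000
seg 4 [240.9°–305.2°] simple-harmonic, h=-7: θ=287.2° here. β=46.3, B=64.3. -7/2·(1 − cos(π·0.7201)) = -5.7315 → s = 24.2685

24.2685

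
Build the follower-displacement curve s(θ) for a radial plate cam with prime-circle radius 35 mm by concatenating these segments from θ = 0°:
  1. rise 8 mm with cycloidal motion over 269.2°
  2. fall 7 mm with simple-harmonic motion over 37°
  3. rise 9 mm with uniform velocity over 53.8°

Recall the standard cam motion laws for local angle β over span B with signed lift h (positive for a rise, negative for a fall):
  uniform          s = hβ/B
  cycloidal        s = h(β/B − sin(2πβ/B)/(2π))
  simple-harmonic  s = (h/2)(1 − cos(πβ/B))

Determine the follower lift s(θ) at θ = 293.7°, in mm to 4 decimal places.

seg 1 [0°–269.2°] cycloidal, h=8: full span → s += 8 → s = 8.0000
seg 2 [269.2°–306.2°] simple-harmonic, h=-7: θ=293.7° here. β=24.5, B=37. -7/2·(1 − cos(π·0.6622)) = -5.2069 → s = 2.7931

2.7931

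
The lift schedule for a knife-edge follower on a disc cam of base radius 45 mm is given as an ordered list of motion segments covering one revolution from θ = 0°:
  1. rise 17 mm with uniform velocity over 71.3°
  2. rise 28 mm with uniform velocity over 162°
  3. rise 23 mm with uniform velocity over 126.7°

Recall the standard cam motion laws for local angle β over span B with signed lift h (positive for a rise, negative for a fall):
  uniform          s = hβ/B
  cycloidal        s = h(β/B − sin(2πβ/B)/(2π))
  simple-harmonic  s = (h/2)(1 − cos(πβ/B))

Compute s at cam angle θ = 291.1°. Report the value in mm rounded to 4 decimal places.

seg 1 [0°–71.3°] uniform, h=17: full span → s += 17 → s = 17.0000
seg 2 [71.3°–233.3°] uniform, h=28: full span → s += 28 → s = 45.0000
seg 3 [233.3°–360°] uniform, h=23: θ=291.1° here. β=57.8, B=126.7. 23·57.8/126.7 = 10.4925 → s = 55.4925

55.4925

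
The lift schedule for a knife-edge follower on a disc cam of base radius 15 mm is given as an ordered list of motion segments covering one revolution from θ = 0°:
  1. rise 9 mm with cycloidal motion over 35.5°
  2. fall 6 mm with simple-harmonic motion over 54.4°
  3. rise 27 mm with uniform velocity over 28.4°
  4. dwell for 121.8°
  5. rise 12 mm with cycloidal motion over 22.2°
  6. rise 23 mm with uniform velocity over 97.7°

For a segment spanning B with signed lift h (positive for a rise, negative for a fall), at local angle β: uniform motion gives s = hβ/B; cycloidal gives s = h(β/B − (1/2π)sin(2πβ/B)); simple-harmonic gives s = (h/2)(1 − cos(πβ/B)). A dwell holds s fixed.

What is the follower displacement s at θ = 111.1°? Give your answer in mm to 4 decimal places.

seg 1 [0°–35.5°] cycloidal, h=9: full span → s += 9 → s = 9.0000
seg 2 [35.5°–89.9°] simple-harmonic, h=-6: full span → s += -6 → s = 3.0000
seg 3 [89.9°–118.3°] uniform, h=27: θ=111.1° here. β=21.2, B=28.4. 27·21.2/28.4 = 20.1549 → s = 23.1549

23.1549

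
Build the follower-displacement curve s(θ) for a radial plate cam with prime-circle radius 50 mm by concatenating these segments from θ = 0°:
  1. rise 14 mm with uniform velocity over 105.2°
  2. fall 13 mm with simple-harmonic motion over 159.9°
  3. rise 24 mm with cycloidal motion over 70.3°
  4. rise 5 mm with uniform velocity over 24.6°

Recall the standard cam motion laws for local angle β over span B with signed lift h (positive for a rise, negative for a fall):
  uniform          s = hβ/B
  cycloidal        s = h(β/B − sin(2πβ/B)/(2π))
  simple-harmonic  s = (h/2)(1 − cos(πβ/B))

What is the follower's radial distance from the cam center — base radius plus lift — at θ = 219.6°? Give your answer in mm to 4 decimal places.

seg 1 [0°–105.2°] uniform, h=14: full span → s += 14 → s = 14.0000
seg 2 [105.2°–265.1°] simple-harmonic, h=-13: θ=219.6° here. β=114.4, B=159.9. -13/2·(1 − cos(π·0.7154)) = -10.5712 → s = 3.4288
radial distance = base radius + s = 50 + 3.4288 = 53.4288

53.4288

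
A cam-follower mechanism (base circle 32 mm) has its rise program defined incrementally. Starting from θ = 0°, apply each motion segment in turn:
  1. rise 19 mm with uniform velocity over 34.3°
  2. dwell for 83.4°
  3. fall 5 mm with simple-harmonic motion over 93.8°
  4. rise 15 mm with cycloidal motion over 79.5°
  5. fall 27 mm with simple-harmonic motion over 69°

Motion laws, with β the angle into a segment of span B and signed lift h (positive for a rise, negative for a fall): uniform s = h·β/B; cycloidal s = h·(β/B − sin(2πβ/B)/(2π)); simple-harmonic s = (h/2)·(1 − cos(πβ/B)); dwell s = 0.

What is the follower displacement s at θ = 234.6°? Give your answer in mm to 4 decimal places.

seg 1 [0°–34.3°] uniform, h=19: full span → s += 19 → s = 19.0000
seg 2 [34.3°–117.7°] dwell: s stays 19.0000
seg 3 [117.7°–211.5°] simple-harmonic, h=-5: full span → s += -5 → s = 14.0000
seg 4 [211.5°–291°] cycloidal, h=15: θ=234.6° here. β=23.1, B=79.5. 15·(0.2906 − sin(2π·0.2906)/(2π)) = 2.0483 → s = 16.0483

16.0483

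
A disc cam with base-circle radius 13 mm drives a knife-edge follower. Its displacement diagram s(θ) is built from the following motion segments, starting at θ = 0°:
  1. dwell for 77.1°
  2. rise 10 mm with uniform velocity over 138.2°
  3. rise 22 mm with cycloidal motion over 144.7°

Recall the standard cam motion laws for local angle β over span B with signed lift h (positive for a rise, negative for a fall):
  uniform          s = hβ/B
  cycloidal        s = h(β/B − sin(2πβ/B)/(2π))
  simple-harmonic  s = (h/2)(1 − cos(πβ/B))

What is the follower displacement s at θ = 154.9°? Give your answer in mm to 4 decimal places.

seg 1 [0°–77.1°] dwell: s stays 0.0000
seg 2 [77.1°–215.3°] uniform, h=10: θ=154.9° here. β=77.8, B=138.2. 10·77.8/138.2 = 5.6295 → s = 5.6295

5.6295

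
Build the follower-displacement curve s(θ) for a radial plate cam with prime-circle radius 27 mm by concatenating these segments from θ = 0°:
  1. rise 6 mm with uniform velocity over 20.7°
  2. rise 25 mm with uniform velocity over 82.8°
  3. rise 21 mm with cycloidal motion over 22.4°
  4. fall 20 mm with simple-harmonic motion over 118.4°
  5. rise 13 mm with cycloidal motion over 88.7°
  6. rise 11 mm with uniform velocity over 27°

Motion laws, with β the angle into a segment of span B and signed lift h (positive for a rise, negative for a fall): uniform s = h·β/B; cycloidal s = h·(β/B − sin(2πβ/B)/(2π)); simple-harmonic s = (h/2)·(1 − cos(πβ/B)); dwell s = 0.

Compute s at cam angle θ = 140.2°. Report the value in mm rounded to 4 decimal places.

seg 1 [0°–20.7°] uniform, h=6: full span → s += 6 → s = 6.0000
seg 2 [20.7°–103.5°] uniform, h=25: full span → s += 25 → s = 31.0000
seg 3 [103.5°–125.9°] cycloidal, h=21: full span → s += 21 → s = 52.0000
seg 4 [125.9°–244.3°] simple-harmonic, h=-20: θ=140.2° here. β=14.3, B=118.4. -20/2·(1 − cos(π·0.1208)) = -0.7112 → s = 51.2888

51.2888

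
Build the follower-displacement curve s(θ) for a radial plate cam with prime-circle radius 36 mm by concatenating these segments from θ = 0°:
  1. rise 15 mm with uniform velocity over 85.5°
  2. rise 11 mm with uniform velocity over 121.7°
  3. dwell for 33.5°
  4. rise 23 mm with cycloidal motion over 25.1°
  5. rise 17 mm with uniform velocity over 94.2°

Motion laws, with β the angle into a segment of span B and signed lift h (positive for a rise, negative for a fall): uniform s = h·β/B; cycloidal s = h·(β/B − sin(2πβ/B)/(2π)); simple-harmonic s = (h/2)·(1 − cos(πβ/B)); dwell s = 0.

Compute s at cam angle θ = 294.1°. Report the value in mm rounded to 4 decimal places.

seg 1 [0°–85.5°] uniform, h=15: full span → s += 15 → s = 15.0000
seg 2 [85.5°–207.2°] uniform, h=11: full span → s += 11 → s = 26.0000
seg 3 [207.2°–240.7°] dwell: s stays 26.0000
seg 4 [240.7°–265.8°] cycloidal, h=23: full span → s += 23 → s = 49.0000
seg 5 [265.8°–360°] uniform, h=17: θ=294.1° here. β=28.3, B=94.2. 17·28.3/94.2 = 5.1072 → s = 54.1072

54.1072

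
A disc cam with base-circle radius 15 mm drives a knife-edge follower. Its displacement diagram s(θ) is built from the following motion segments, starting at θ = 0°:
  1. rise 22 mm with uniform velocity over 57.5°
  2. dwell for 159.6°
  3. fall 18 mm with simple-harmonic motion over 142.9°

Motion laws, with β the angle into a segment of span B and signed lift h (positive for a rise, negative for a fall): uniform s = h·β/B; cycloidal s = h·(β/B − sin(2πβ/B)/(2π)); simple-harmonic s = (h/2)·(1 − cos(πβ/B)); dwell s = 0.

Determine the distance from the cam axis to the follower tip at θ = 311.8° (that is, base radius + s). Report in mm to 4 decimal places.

seg 1 [0°–57.5°] uniform, h=22: full span → s += 22 → s = 22.0000
seg 2 [57.5°–217.1°] dwell: s stays 22.0000
seg 3 [217.1°–360°] simple-harmonic, h=-18: θ=311.8° here. β=94.7, B=142.9. -18/2·(1 − cos(π·0.6627)) = -13.4026 → s = 8.5974
radial distance = base radius + s = 15 + 8.5974 = 23.5974

23.5974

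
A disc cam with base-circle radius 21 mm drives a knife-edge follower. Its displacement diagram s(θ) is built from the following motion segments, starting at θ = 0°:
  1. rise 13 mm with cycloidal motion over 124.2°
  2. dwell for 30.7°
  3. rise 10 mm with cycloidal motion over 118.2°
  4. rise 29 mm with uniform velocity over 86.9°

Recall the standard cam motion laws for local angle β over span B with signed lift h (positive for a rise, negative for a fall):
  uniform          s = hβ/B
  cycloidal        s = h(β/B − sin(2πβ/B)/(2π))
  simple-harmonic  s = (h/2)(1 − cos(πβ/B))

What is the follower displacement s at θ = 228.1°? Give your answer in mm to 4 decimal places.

seg 1 [0°–124.2°] cycloidal, h=13: full span → s += 13 → s = 13.0000
seg 2 [124.2°–154.9°] dwell: s stays 13.0000
seg 3 [154.9°–273.1°] cycloidal, h=10: θ=228.1° here. β=73.2, B=118.2. 10·(0.6193 − sin(2π·0.6193)/(2π)) = 7.2772 → s = 20.2772

20.2772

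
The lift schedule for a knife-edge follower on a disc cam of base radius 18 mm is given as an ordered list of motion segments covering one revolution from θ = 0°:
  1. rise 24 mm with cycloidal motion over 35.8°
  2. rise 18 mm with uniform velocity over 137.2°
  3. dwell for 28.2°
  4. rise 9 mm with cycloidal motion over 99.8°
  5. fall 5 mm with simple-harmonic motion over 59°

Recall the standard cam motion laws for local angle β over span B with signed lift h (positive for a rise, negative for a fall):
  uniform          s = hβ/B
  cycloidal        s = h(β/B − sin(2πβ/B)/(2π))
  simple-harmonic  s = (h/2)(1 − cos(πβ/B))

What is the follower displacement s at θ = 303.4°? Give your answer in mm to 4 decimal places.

seg 1 [0°–35.8°] cycloidal, h=24: full span → s += 24 → s = 24.0000
seg 2 [35.8°–173°] uniform, h=18: full span → s += 18 → s = 42.0000
seg 3 [173°–201.2°] dwell: s stays 42.0000
seg 4 [201.2°–301°] cycloidal, h=9: full span → s += 9 → s = 51.0000
seg 5 [301°–360°] simple-harmonic, h=-5: θ=303.4° here. β=2.4, B=59. -5/2·(1 − cos(π·0.0407)) = -0.0204 → s = 50.9796

50.9796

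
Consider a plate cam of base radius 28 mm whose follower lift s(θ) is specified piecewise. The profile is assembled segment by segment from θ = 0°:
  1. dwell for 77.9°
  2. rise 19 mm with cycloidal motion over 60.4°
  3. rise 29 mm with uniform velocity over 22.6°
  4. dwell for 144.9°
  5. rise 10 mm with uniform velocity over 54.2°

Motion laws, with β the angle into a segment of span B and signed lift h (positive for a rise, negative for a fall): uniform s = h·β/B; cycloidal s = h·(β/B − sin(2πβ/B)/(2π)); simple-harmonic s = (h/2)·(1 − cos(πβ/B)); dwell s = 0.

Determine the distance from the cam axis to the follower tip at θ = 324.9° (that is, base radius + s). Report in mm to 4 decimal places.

seg 1 [0°–77.9°] dwell: s stays 0.0000
seg 2 [77.9°–138.3°] cycloidal, h=19: full span → s += 19 → s = 19.0000
seg 3 [138.3°–160.9°] uniform, h=29: full span → s += 29 → s = 48.0000
seg 4 [160.9°–305.8°] dwell: s stays 48.0000
seg 5 [305.8°–360°] uniform, h=10: θ=324.9° here. β=19.1, B=54.2. 10·19.1/54.2 = 3.5240 → s = 51.5240
radial distance = base radius + s = 28 + 51.5240 = 79.5240

79.5240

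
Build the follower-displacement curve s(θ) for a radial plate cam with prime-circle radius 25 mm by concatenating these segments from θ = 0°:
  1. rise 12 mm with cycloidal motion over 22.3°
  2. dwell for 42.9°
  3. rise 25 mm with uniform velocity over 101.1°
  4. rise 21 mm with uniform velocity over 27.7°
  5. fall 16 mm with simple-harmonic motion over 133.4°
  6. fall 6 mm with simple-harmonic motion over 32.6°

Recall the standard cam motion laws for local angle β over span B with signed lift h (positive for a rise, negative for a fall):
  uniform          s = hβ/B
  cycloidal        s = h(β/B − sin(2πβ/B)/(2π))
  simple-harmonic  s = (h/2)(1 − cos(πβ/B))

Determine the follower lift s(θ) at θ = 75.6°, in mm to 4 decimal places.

seg 1 [0°–22.3°] cycloidal, h=12: full span → s += 12 → s = 12.0000
seg 2 [22.3°–65.2°] dwell: s stays 12.0000
seg 3 [65.2°–166.3°] uniform, h=25: θ=75.6° here. β=10.4, B=101.1. 25·10.4/101.1 = 2.5717 → s = 14.5717

14.5717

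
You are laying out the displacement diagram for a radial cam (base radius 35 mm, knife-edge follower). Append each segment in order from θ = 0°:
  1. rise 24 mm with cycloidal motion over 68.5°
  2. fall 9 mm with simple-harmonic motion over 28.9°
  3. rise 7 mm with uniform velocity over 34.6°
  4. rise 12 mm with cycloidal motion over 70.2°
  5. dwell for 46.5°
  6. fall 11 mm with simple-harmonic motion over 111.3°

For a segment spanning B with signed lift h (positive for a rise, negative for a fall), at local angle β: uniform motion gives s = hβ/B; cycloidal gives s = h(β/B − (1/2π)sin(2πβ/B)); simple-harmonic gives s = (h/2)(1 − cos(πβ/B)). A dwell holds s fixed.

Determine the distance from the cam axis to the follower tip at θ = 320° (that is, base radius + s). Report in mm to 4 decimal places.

seg 1 [0°–68.5°] cycloidal, h=24: full span → s += 24 → s = 24.0000
seg 2 [68.5°–97.4°] simple-harmonic, h=-9: full span → s += -9 → s = 15.0000
seg 3 [97.4°–132°] uniform, h=7: full span → s += 7 → s = 22.0000
seg 4 [132°–202.2°] cycloidal, h=12: full span → s += 12 → s = 34.0000
seg 5 [202.2°–248.7°] dwell: s stays 34.0000
seg 6 [248.7°–360°] simple-harmonic, h=-11: θ=320° here. β=71.3, B=111.3. -11/2·(1 − cos(π·0.6406)) = -7.8513 → s = 26.1487
radial distance = base radius + s = 35 + 26.1487 = 61.1487

61.1487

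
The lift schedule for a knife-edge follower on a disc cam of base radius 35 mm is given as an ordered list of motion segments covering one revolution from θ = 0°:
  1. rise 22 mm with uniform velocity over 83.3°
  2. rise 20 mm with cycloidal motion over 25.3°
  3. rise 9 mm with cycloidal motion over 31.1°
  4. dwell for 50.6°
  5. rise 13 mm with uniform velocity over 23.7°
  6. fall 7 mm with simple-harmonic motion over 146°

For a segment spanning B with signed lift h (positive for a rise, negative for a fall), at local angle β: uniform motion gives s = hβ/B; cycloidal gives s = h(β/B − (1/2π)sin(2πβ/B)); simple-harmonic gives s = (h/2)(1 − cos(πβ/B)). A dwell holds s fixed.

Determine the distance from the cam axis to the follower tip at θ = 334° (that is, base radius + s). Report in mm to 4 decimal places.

seg 1 [0°–83.3°] uniform, h=22: full span → s += 22 → s = 22.0000
seg 2 [83.3°–108.6°] cycloidal, h=20: full span → s += 20 → s = 42.0000
seg 3 [108.6°–139.7°] cycloidal, h=9: full span → s += 9 → s = 51.0000
seg 4 [139.7°–190.3°] dwell: s stays 51.0000
seg 5 [190.3°–214°] uniform, h=13: full span → s += 13 → s = 64.0000
seg 6 [214°–360°] simple-harmonic, h=-7: θ=334° here. β=120, B=146. -7/2·(1 − cos(π·0.8219)) = -6.4664 → s = 57.5336
radial distance = base radius + s = 35 + 57.5336 = 92.5336

92.5336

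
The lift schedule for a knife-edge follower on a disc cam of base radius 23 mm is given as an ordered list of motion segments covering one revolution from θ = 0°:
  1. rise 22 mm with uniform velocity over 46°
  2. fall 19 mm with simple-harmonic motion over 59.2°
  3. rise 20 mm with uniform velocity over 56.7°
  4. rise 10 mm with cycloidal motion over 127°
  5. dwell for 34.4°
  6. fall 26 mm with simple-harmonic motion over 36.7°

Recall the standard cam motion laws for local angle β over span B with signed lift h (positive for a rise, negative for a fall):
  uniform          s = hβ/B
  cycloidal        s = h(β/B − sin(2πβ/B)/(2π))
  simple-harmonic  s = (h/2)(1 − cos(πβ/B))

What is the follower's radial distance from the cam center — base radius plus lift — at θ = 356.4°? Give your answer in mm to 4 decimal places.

seg 1 [0°–46°] uniform, h=22: full span → s += 22 → s = 22.0000
seg 2 [46°–105.2°] simple-harmonic, h=-19: full span → s += -19 → s = 3.0000
seg 3 [105.2°–161.9°] uniform, h=20: full span → s += 20 → s = 23.0000
seg 4 [161.9°–288.9°] cycloidal, h=10: full span → s += 10 → s = 33.0000
seg 5 [288.9°–323.3°] dwell: s stays 33.0000
seg 6 [323.3°–360°] simple-harmonic, h=-26: θ=356.4° here. β=33.1, B=36.7. -26/2·(1 − cos(π·0.9019)) = -25.3876 → s = 7.6124
radial distance = base radius + s = 23 + 7.6124 = 30.6124

30.6124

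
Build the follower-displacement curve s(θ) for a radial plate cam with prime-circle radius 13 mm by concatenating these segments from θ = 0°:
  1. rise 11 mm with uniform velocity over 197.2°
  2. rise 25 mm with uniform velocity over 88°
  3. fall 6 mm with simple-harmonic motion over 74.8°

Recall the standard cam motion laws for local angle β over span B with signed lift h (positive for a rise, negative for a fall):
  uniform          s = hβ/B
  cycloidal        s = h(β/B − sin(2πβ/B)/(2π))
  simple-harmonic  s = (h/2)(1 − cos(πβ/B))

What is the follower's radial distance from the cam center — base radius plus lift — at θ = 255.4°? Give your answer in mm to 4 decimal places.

seg 1 [0°–197.2°] uniform, h=11: full span → s += 11 → s = 11.0000
seg 2 [197.2°–285.2°] uniform, h=25: θ=255.4° here. β=58.2, B=88. 25·58.2/88 = 16.5341 → s = 27.5341
radial distance = base radius + s = 13 + 27.5341 = 40.5341

40.5341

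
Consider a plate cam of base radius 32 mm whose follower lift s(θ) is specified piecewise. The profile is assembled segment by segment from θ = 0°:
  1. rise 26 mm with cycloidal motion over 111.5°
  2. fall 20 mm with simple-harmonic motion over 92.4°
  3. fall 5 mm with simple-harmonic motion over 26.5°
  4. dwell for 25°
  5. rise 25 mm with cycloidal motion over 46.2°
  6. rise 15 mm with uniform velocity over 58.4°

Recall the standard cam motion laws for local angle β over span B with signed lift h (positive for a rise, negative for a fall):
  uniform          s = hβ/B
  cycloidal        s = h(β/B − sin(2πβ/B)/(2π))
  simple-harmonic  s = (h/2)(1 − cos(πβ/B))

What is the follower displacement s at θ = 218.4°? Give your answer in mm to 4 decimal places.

seg 1 [0°–111.5°] cycloidal, h=26: full span → s += 26 → s = 26.0000
seg 2 [111.5°–203.9°] simple-harmonic, h=-20: full span → s += -20 → s = 6.0000
seg 3 [203.9°–230.4°] simple-harmonic, h=-5: θ=218.4° here. β=14.5, B=26.5. -5/2·(1 − cos(π·0.5472)) = -2.8691 → s = 3.1309

3.1309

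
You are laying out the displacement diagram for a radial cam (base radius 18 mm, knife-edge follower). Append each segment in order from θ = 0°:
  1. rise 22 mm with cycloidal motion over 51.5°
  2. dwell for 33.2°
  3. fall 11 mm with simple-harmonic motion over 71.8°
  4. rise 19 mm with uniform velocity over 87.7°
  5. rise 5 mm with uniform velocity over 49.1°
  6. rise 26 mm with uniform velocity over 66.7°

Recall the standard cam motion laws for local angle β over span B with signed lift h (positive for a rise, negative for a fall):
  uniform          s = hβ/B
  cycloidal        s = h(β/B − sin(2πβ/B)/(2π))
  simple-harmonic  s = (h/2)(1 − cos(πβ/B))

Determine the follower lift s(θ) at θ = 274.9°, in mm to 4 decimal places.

seg 1 [0°–51.5°] cycloidal, h=22: full span → s += 22 → s = 22.0000
seg 2 [51.5°–84.7°] dwell: s stays 22.0000
seg 3 [84.7°–156.5°] simple-harmonic, h=-11: full span → s += -11 → s = 11.0000
seg 4 [156.5°–244.2°] uniform, h=19: full span → s += 19 → s = 30.0000
seg 5 [244.2°–293.3°] uniform, h=5: θ=274.9° here. β=30.7, B=49.1. 5·30.7/49.1 = 3.1263 → s = 33.1263

33.1263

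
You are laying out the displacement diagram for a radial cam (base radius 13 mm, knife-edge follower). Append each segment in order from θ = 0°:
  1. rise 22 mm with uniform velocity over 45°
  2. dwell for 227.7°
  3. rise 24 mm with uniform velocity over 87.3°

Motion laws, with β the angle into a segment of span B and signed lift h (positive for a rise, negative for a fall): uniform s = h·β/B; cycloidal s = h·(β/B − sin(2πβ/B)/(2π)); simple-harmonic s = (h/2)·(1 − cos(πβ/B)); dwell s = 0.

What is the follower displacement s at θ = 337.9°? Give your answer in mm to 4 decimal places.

seg 1 [0°–45°] uniform, h=22: full span → s += 22 → s = 22.0000
seg 2 [45°–272.7°] dwell: s stays 22.0000
seg 3 [272.7°–360°] uniform, h=24: θ=337.9° here. β=65.2, B=87.3. 24·65.2/87.3 = 17.9244 → s = 39.9244

39.9244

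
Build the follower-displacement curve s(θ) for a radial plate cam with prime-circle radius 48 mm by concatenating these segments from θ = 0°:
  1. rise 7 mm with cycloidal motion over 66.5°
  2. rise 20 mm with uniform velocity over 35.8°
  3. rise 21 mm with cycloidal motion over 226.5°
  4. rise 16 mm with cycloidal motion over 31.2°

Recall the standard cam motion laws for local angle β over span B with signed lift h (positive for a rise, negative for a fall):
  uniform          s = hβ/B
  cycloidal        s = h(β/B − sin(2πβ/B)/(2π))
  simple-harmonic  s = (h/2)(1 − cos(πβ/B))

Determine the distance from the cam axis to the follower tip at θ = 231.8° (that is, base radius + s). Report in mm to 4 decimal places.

seg 1 [0°–66.5°] cycloidal, h=7: full span → s += 7 → s = 7.0000
seg 2 [66.5°–102.3°] uniform, h=20: full span → s += 20 → s = 27.0000
seg 3 [102.3°–328.8°] cycloidal, h=21: θ=231.8° here. β=129.5, B=226.5. 21·(0.5717 − sin(2π·0.5717)/(2π)) = 13.4627 → s = 40.4627
radial distance = base radius + s = 48 + 40.4627 = 88.4627

88.4627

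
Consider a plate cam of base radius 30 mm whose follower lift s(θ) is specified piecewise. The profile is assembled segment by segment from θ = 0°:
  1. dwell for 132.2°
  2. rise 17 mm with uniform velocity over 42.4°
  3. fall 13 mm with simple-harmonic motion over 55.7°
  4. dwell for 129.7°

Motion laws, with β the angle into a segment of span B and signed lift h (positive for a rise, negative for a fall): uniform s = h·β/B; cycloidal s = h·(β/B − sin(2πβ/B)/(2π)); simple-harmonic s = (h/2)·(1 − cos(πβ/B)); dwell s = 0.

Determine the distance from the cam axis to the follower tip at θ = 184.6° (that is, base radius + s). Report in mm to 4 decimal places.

seg 1 [0°–132.2°] dwell: s stays 0.0000
seg 2 [132.2°–174.6°] uniform, h=17: full span → s += 17 → s = 17.0000
seg 3 [174.6°–230.3°] simple-harmonic, h=-13: θ=184.6° here. β=10, B=55.7. -13/2·(1 − cos(π·0.1795)) = -1.0068 → s = 15.9932
radial distance = base radius + s = 30 + 15.9932 = 45.9932

45.9932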